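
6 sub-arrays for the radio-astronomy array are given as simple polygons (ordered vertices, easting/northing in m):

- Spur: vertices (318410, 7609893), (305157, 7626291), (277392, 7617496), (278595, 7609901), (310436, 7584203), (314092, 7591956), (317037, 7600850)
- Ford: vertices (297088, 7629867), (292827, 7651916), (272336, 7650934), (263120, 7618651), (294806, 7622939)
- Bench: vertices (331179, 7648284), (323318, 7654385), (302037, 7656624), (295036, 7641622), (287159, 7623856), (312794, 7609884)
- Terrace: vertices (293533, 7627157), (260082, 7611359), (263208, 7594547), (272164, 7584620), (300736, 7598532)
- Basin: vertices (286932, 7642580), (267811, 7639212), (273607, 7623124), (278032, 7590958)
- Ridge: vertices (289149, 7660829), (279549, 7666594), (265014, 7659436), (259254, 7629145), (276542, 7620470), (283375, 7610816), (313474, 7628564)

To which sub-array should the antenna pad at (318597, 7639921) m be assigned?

Bench

Cast a ray rightward from (318597, 7639921). For each polygon, the edges (by vertex number in listed order) whose endpoints lie on opposite sides of northing = 7639921, where each meets that height, and whether that is right or left of the point:
Spur: no edge straddles that height → 0 crossings.
Ford: 1–2 at easting≈295145.1 (left), 3–4 at easting≈269192.1 (left) → 0 crossings.
Bench: 4–5 at easting≈294281.8 (left), 6–1 at easting≈327175.0 (right) → 1 crossing.
Terrace: no edge straddles that height → 0 crossings.
Basin: 1–2 at easting≈271836.2 (left), 4–1 at easting≈286473.6 (left) → 0 crossings.
Ridge: 3–4 at easting≈261303.1 (left), 7–1 at easting≈304911.8 (left) → 0 crossings.
Only Bench has an odd count, so the point is inside Bench.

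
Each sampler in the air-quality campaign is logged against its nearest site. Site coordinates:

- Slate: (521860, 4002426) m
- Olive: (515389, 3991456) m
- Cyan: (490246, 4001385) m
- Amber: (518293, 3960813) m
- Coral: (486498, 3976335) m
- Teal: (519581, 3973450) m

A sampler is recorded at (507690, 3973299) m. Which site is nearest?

Squared distances to each site:
Slate: 1049171029.000; Olive: 388951250.000; Cyan: 1093116532.000; Amber: 268323805.000; Coral: 458318160.000; Teal: 141418682.000.
Minimum at Teal.

Teal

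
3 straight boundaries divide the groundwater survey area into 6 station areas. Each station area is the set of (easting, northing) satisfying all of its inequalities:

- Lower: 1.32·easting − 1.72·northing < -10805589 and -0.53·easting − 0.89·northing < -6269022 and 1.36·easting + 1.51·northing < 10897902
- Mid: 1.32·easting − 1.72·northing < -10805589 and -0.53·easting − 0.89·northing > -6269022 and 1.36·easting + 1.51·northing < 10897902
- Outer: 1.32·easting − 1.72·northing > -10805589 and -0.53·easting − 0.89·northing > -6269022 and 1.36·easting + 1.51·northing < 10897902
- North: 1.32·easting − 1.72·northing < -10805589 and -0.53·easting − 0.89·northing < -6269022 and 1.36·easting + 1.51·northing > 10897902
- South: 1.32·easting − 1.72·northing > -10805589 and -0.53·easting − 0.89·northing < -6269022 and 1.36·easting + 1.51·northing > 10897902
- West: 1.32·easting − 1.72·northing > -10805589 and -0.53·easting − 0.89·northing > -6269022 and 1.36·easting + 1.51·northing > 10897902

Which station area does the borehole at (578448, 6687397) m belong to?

1.32·578448 − 1.72·6687397 = -10738771.480, which is > -10805589
-0.53·578448 − 0.89·6687397 = -6258360.770, which is > -6269022
1.36·578448 + 1.51·6687397 = 10884658.750, which is < 10897902
This sign pattern matches Outer.

Outer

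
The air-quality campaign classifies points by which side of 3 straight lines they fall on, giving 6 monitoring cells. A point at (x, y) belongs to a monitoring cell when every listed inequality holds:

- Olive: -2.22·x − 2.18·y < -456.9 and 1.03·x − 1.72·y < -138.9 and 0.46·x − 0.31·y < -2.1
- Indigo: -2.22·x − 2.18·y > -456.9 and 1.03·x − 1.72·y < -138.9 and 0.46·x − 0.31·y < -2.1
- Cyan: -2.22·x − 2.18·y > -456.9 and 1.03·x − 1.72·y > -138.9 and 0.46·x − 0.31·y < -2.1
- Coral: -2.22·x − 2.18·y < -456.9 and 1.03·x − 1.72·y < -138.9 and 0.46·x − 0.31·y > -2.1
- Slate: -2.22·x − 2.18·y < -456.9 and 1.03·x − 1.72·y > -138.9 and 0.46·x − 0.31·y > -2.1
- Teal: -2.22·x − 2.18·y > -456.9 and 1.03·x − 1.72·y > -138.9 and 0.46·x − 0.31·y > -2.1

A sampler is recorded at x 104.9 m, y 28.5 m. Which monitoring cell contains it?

-2.22·104.9 − 2.18·28.5 = -295.008, which is > -456.9
1.03·104.9 − 1.72·28.5 = 59.027, which is > -138.9
0.46·104.9 − 0.31·28.5 = 39.419, which is > -2.1
This sign pattern matches Teal.

Teal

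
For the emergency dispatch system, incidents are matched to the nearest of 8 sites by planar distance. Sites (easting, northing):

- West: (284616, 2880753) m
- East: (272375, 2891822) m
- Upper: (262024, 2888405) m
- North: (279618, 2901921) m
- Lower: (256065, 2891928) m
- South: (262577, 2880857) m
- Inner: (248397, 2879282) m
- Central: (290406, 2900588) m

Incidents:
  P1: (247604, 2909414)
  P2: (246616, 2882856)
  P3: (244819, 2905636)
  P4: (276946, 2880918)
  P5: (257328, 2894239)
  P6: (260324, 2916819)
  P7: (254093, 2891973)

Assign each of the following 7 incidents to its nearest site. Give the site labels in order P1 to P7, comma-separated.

P1 → Lower (d²=377348717.00)
P2 → Inner (d²=15945437.00)
P3 → Lower (d²=314381780.00)
P4 → West (d²=58856125.00)
P5 → Lower (d²=6935890.00)
P6 → North (d²=594208840.00)
P7 → Lower (d²=3890809.00)

Lower, Inner, Lower, West, Lower, North, Lower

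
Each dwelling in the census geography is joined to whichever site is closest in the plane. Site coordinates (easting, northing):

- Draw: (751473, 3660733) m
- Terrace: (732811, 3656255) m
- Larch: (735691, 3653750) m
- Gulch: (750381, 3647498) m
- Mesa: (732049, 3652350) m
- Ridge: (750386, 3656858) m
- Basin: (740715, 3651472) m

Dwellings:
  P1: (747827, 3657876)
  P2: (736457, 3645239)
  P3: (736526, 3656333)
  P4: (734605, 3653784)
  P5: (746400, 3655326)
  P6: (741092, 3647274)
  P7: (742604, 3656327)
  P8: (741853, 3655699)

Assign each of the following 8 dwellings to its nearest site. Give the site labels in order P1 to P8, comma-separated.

Ridge, Basin, Larch, Larch, Ridge, Basin, Basin, Basin

P1 → Ridge (d²=7584805.00)
P2 → Basin (d²=56980853.00)
P3 → Larch (d²=7369114.00)
P4 → Larch (d²=1180552.00)
P5 → Ridge (d²=18235220.00)
P6 → Basin (d²=17765333.00)
P7 → Basin (d²=27139346.00)
P8 → Basin (d²=19162573.00)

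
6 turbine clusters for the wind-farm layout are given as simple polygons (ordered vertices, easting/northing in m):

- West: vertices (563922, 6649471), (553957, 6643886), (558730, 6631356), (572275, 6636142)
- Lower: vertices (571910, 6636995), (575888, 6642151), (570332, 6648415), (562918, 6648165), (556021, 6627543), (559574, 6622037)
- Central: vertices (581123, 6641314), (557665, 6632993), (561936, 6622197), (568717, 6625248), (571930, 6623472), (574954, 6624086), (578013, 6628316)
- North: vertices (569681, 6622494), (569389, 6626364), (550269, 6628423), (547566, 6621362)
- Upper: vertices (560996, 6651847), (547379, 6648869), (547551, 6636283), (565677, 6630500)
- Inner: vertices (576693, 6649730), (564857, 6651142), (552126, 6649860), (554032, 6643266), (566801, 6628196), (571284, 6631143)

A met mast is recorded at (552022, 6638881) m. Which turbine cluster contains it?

Cast a ray rightward from (552022, 6638881). For each polygon, the edges (by vertex number in listed order) whose endpoints lie on opposite sides of northing = 6638881, where each meets that height, and whether that is right or left of the point:
West: 2–3 at easting≈555863.5 (right), 4–1 at easting≈570558.5 (right) → 2 crossings.
Lower: 1–2 at easting≈573365.1 (right), 4–5 at easting≈559813.0 (right) → 2 crossings.
Central: 1–2 at easting≈574264.1 (right), 7–1 at easting≈580540.9 (right) → 2 crossings.
North: no edge straddles that height → 0 crossings.
Upper: 2–3 at easting≈547515.5 (left), 4–1 at easting≈563839.2 (right) → 1 crossing.
Inner: 4–5 at easting≈557747.5 (right), 6–1 at easting≈573535.8 (right) → 2 crossings.
Only Upper has an odd count, so the point is inside Upper.

Upper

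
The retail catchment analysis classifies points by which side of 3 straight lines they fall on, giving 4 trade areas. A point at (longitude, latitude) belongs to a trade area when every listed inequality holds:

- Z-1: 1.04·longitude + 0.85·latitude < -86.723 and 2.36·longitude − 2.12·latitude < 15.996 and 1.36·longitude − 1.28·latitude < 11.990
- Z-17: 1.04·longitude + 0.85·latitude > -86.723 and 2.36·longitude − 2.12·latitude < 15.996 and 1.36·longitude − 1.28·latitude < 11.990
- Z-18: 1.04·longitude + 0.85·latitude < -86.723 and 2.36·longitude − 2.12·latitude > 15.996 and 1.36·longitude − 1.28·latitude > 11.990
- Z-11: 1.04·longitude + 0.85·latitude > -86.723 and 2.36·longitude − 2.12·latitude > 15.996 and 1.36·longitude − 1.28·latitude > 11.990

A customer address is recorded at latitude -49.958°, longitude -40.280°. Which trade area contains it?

1.04·-40.280 + 0.85·-49.958 = -84.356, which is > -86.723
2.36·-40.280 − 2.12·-49.958 = 10.850, which is < 15.996
1.36·-40.280 − 1.28·-49.958 = 9.165, which is < 11.990
This sign pattern matches Z-17.

Z-17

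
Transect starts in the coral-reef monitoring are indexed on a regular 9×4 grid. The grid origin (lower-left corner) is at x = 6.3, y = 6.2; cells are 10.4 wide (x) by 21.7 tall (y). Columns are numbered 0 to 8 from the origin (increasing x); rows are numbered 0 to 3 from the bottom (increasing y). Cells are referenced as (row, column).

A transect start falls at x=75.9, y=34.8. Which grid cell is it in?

Column index: ⌊(75.9 − 6.3) / 10.4⌋ = ⌊6.692⌋ = 6
Row offset from origin: ⌊(34.8 − 6.2) / 21.7⌋ = ⌊1.318⌋ = 1 → row 1

(1, 6)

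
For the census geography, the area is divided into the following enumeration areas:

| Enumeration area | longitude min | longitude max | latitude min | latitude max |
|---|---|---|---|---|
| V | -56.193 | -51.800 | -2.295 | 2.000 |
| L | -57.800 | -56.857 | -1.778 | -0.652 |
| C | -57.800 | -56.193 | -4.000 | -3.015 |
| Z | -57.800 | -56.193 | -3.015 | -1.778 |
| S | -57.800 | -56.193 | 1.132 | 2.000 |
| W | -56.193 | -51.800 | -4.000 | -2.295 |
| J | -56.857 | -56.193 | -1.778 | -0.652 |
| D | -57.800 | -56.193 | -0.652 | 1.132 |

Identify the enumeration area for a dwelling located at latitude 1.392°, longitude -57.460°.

The point has longitude = -57.460 and latitude = 1.392.
Only S satisfies -57.800 ≤ longitude ≤ -56.193 and 1.132 ≤ latitude ≤ 2.000.

S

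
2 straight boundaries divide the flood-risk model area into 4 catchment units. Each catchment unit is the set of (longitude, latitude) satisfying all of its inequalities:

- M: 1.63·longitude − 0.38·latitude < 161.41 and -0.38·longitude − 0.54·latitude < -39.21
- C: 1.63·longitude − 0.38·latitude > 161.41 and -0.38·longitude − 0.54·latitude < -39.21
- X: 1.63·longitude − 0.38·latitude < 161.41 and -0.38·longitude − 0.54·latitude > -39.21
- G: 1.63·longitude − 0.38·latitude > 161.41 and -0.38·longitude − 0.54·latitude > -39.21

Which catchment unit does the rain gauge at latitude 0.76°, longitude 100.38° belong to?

G

1.63·100.38 − 0.38·0.76 = 163.331, which is > 161.41
-0.38·100.38 − 0.54·0.76 = -38.555, which is > -39.21
This sign pattern matches G.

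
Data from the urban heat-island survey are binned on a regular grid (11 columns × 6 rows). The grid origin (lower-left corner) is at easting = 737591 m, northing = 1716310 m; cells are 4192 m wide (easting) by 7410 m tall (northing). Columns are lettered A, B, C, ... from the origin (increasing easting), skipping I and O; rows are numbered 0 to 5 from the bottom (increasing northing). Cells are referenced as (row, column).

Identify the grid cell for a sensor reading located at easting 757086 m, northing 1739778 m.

(3, E)

Column index: ⌊(757086 − 737591) / 4192⌋ = ⌊4.651⌋ = 4 → column E
Row offset from origin: ⌊(1739778 − 1716310) / 7410⌋ = ⌊3.167⌋ = 3 → row 3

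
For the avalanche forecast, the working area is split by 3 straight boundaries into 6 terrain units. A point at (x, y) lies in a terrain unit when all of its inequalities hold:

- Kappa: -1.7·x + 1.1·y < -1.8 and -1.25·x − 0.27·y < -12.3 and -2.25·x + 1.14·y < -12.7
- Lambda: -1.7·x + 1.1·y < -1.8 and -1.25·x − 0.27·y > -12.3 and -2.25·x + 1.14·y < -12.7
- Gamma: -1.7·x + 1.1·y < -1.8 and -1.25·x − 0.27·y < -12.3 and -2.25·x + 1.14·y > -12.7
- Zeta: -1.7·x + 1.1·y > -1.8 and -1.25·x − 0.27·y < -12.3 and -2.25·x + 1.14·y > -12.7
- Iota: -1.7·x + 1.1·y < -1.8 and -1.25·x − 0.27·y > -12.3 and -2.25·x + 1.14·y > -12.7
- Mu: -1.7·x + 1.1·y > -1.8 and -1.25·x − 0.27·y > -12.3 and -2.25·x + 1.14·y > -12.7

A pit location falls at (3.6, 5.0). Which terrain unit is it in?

-1.7·3.6 + 1.1·5.0 = -0.620, which is > -1.8
-1.25·3.6 − 0.27·5.0 = -5.850, which is > -12.3
-2.25·3.6 + 1.14·5.0 = -2.400, which is > -12.7
This sign pattern matches Mu.

Mu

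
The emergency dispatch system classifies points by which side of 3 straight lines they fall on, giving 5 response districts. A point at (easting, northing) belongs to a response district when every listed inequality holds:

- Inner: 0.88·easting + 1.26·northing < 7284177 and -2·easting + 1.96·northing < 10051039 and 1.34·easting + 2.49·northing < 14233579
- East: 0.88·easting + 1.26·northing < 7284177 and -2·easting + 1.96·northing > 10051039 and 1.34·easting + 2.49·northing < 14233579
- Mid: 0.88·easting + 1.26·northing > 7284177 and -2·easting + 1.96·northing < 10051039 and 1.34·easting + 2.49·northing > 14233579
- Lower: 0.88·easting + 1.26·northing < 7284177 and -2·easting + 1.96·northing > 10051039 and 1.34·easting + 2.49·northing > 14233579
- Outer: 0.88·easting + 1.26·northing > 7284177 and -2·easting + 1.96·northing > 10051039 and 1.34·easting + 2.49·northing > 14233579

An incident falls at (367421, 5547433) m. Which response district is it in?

Outer

0.88·367421 + 1.26·5547433 = 7313096.060, which is > 7284177
-2·367421 + 1.96·5547433 = 10138126.680, which is > 10051039
1.34·367421 + 2.49·5547433 = 14305452.310, which is > 14233579
This sign pattern matches Outer.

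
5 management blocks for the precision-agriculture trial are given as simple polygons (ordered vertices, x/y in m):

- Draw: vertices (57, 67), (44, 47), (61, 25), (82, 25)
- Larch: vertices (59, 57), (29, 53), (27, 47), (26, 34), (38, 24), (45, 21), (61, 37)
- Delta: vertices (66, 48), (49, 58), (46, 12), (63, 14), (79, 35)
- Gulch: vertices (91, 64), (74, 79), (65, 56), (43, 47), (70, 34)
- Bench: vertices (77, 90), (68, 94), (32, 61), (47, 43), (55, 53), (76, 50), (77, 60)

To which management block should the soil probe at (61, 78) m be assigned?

Cast a ray rightward from (61, 78). For each polygon, the edges (by vertex number in listed order) whose endpoints lie on opposite sides of y = 78, where each meets that height, and whether that is right or left of the point:
Draw: no edge straddles that height → 0 crossings.
Larch: no edge straddles that height → 0 crossings.
Delta: no edge straddles that height → 0 crossings.
Gulch: 1–2 at x≈75.1 (right), 2–3 at x≈73.6 (right) → 2 crossings.
Bench: 2–3 at x≈50.5 (left), 7–1 at x≈77.0 (right) → 1 crossing.
Only Bench has an odd count, so the point is inside Bench.

Bench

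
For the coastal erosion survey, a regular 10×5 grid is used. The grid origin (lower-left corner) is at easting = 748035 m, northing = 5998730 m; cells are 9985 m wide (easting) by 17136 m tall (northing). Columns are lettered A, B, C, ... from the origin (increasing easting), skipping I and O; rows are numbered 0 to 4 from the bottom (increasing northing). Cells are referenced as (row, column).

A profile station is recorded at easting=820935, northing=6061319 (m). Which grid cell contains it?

Column index: ⌊(820935 − 748035) / 9985⌋ = ⌊7.301⌋ = 7 → column H
Row offset from origin: ⌊(6061319 − 5998730) / 17136⌋ = ⌊3.652⌋ = 3 → row 3

(3, H)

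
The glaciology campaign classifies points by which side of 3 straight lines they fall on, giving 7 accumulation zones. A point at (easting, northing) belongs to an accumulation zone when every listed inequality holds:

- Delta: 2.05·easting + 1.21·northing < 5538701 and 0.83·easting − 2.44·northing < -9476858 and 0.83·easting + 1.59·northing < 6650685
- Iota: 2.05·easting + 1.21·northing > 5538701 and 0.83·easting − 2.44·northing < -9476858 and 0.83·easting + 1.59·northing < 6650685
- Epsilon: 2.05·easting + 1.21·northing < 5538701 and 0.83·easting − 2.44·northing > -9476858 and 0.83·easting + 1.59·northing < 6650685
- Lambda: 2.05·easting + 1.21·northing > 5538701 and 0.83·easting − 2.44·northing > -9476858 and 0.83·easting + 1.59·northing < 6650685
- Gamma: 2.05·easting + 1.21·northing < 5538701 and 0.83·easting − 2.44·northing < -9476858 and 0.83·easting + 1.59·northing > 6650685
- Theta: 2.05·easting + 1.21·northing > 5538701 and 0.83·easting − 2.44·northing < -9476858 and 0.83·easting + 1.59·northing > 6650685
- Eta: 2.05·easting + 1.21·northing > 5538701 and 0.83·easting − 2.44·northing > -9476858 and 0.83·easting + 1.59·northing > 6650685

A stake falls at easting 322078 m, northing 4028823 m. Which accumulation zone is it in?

2.05·322078 + 1.21·4028823 = 5535135.730, which is < 5538701
0.83·322078 − 2.44·4028823 = -9563003.380, which is < -9476858
0.83·322078 + 1.59·4028823 = 6673153.310, which is > 6650685
This sign pattern matches Gamma.

Gamma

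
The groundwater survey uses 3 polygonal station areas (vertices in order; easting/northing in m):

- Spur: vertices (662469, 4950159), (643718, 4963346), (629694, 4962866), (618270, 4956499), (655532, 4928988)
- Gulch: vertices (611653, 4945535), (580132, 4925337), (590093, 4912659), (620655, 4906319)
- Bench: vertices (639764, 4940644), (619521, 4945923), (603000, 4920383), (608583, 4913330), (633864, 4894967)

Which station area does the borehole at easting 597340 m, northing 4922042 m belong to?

Cast a ray rightward from (597340, 4922042). For each polygon, the edges (by vertex number in listed order) whose endpoints lie on opposite sides of northing = 4922042, where each meets that height, and whether that is right or left of the point:
Spur: no edge straddles that height → 0 crossings.
Gulch: 2–3 at easting≈582720.9 (left), 4–1 at easting≈617045.8 (right) → 1 crossing.
Bench: 2–3 at easting≈604073.2 (right), 5–1 at easting≈637361.2 (right) → 2 crossings.
Only Gulch has an odd count, so the point is inside Gulch.

Gulch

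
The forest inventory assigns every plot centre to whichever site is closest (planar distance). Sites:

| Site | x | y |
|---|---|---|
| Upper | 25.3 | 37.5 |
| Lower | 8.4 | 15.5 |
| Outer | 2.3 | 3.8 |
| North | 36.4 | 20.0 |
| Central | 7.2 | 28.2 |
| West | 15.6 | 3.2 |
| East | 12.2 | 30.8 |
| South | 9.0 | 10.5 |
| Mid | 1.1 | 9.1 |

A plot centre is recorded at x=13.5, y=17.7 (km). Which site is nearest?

Squared distances to each site:
Upper: 531.280; Lower: 30.850; Outer: 318.650; North: 529.700; Central: 149.940; West: 214.660; East: 173.300; South: 72.090; Mid: 227.720.
Minimum at Lower.

Lower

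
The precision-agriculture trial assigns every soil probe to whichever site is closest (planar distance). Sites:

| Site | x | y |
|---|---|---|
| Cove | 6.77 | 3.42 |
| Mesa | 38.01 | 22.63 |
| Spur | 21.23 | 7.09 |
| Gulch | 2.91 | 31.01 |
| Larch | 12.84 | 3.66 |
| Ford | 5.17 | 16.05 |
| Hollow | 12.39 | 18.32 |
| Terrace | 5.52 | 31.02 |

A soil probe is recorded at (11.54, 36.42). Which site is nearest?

Terrace

Squared distances to each site:
Cove: 1111.753; Mesa: 890.825; Spur: 954.145; Gulch: 103.745; Larch: 1074.908; Ford: 455.514; Hollow: 328.333; Terrace: 65.400.
Minimum at Terrace.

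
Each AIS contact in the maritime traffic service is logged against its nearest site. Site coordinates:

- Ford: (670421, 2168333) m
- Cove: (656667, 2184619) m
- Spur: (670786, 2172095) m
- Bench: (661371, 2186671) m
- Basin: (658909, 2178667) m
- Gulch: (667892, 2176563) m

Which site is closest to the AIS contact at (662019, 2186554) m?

Bench

Squared distances to each site:
Ford: 402598445.000; Cove: 32388129.000; Spur: 285922970.000; Bench: 433593.000; Basin: 71876869.000; Gulch: 134312210.000.
Minimum at Bench.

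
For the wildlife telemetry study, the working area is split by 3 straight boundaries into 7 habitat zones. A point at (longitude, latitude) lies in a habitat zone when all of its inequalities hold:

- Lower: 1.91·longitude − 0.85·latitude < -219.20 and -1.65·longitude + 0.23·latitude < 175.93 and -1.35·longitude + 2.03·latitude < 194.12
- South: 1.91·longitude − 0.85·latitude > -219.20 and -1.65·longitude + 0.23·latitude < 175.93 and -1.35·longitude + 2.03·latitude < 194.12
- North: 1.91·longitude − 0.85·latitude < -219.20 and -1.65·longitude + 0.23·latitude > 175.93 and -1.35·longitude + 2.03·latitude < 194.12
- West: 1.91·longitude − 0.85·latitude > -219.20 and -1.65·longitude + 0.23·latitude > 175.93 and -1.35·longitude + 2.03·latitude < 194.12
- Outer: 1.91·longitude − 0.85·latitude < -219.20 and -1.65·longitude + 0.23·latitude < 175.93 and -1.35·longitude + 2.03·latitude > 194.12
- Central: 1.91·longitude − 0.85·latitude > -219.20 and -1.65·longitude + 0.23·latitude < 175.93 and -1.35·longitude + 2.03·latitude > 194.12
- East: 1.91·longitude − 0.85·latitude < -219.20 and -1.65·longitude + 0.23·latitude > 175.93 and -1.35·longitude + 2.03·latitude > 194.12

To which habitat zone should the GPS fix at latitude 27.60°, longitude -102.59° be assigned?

Outer

1.91·-102.59 − 0.85·27.60 = -219.407, which is < -219.20
-1.65·-102.59 + 0.23·27.60 = 175.621, which is < 175.93
-1.35·-102.59 + 2.03·27.60 = 194.525, which is > 194.12
This sign pattern matches Outer.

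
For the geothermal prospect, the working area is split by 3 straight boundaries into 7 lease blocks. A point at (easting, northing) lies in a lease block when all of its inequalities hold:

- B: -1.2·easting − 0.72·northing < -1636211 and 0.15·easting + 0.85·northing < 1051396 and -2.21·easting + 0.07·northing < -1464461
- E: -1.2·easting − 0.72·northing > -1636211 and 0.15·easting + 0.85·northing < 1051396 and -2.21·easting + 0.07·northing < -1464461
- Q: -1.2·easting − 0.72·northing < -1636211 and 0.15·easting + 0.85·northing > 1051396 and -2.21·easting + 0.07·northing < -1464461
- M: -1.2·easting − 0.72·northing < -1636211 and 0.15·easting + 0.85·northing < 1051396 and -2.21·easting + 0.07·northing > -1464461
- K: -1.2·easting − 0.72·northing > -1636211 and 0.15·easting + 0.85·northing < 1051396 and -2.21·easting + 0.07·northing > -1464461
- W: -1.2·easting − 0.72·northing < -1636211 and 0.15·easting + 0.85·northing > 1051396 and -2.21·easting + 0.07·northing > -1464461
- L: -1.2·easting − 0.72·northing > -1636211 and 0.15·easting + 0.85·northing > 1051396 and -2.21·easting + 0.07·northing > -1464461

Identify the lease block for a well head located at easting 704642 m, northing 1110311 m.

-1.2·704642 − 0.72·1110311 = -1644994.320, which is < -1636211
0.15·704642 + 0.85·1110311 = 1049460.650, which is < 1051396
-2.21·704642 + 0.07·1110311 = -1479537.050, which is < -1464461
This sign pattern matches B.

B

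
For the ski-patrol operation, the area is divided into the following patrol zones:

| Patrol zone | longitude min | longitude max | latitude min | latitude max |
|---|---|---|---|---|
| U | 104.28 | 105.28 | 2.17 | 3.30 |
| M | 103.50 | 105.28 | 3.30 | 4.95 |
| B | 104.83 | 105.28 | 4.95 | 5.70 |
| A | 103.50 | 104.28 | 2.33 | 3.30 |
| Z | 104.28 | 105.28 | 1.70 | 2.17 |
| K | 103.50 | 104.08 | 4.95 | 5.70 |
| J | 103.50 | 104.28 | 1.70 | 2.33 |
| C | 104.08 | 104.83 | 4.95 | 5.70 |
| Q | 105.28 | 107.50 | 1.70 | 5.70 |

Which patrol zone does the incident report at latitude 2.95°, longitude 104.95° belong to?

U

The point has longitude = 104.95 and latitude = 2.95.
Only U satisfies 104.28 ≤ longitude ≤ 105.28 and 2.17 ≤ latitude ≤ 3.30.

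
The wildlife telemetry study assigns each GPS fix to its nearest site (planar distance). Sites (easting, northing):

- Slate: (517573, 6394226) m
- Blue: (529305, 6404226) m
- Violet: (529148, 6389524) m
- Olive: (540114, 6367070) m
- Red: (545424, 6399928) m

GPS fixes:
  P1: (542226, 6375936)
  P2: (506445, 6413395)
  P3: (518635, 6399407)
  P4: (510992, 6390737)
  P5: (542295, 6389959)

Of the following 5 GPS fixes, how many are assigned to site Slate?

3

P1 → Olive
P2 → Slate
P3 → Slate
P4 → Slate
P5 → Red
3 of the 5 go to Slate.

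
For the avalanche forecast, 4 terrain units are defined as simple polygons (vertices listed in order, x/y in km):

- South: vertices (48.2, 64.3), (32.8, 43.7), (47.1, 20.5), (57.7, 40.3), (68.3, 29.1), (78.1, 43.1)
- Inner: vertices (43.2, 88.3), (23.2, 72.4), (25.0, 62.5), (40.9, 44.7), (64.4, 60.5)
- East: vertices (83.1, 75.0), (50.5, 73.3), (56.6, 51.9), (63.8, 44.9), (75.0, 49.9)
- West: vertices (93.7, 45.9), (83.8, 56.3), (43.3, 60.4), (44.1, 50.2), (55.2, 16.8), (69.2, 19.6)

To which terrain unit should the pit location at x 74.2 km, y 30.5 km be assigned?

Cast a ray rightward from (74.2, 30.5). For each polygon, the edges (by vertex number in listed order) whose endpoints lie on opposite sides of y = 30.5, where each meets that height, and whether that is right or left of the point:
South: 2–3 at x≈40.94 (left), 3–4 at x≈52.45 (left), 4–5 at x≈66.97 (left), 5–6 at x≈69.28 (left) → 0 crossings.
Inner: no edge straddles that height → 0 crossings.
East: no edge straddles that height → 0 crossings.
West: 4–5 at x≈50.65 (left), 6–1 at x≈79.35 (right) → 1 crossing.
Only West has an odd count, so the point is inside West.

West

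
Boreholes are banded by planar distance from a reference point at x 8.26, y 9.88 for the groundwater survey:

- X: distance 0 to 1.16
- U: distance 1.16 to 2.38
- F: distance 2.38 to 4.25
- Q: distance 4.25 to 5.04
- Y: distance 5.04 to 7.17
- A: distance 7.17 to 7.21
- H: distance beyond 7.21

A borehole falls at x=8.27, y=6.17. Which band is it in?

F

Distance = √((8.27−8.26)² + (6.17−9.88)²) = √(0.000 + 13.764) = 3.710.
2.38 ≤ 3.710 < 4.25 → F.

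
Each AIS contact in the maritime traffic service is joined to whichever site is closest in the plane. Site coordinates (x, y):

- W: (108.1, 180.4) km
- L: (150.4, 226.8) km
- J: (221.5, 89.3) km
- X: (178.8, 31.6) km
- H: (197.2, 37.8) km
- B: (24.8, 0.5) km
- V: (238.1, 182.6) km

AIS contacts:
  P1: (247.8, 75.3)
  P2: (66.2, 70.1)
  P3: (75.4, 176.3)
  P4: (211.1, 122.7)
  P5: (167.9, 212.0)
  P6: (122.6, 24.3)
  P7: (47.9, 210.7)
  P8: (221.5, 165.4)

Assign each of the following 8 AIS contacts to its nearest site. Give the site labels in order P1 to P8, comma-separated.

P1 → J (d²=887.69)
P2 → B (d²=6558.12)
P3 → W (d²=1086.10)
P4 → J (d²=1223.72)
P5 → L (d²=525.29)
P6 → X (d²=3211.73)
P7 → W (d²=4542.13)
P8 → V (d²=571.40)

J, B, W, J, L, X, W, V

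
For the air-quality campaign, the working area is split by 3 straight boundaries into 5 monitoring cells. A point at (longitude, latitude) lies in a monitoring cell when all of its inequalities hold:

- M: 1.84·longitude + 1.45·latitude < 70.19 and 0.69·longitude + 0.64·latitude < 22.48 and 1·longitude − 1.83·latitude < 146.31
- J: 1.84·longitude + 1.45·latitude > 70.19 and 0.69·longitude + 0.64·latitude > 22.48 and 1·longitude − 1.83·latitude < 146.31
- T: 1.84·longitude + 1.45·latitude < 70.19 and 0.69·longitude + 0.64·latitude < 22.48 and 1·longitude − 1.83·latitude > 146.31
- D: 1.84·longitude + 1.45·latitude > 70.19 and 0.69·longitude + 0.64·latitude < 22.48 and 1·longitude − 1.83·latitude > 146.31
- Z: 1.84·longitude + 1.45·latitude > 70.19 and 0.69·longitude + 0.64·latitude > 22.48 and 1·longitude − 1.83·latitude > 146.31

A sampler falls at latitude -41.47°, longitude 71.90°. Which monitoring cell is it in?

1.84·71.90 + 1.45·-41.47 = 72.165, which is > 70.19
0.69·71.90 + 0.64·-41.47 = 23.070, which is > 22.48
1·71.90 − 1.83·-41.47 = 147.790, which is > 146.31
This sign pattern matches Z.

Z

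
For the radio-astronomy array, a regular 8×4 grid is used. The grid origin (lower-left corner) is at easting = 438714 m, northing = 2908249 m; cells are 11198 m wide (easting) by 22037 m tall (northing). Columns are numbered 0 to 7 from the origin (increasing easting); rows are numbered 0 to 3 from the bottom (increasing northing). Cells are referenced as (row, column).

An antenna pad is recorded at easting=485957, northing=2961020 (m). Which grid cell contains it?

(2, 4)

Column index: ⌊(485957 − 438714) / 11198⌋ = ⌊4.219⌋ = 4
Row offset from origin: ⌊(2961020 − 2908249) / 22037⌋ = ⌊2.395⌋ = 2 → row 2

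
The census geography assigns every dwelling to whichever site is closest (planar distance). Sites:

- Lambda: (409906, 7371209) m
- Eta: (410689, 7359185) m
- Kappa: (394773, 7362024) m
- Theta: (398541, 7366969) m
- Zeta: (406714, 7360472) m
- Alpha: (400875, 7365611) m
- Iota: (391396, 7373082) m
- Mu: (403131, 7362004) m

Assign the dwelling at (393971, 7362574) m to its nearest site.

Squared distances to each site:
Lambda: 328487450.000; Eta: 290976845.000; Kappa: 945704.000; Theta: 40200925.000; Zeta: 166802453.000; Alpha: 56888585.000; Iota: 117048689.000; Mu: 84230500.000.
Minimum at Kappa.

Kappa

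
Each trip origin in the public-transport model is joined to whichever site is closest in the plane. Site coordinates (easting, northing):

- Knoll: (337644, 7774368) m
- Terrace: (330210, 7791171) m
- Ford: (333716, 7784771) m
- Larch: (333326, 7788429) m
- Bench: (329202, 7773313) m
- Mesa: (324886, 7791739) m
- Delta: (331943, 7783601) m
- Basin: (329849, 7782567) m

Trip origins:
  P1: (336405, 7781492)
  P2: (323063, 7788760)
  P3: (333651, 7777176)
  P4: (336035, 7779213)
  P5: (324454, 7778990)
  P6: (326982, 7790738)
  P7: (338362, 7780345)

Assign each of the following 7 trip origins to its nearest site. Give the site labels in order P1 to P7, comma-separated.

Ford, Mesa, Knoll, Knoll, Basin, Mesa, Knoll

P1 → Ford (d²=17982562.00)
P2 → Mesa (d²=12197770.00)
P3 → Knoll (d²=23828913.00)
P4 → Knoll (d²=26062906.00)
P5 → Basin (d²=41900954.00)
P6 → Mesa (d²=5395217.00)
P7 → Knoll (d²=36240053.00)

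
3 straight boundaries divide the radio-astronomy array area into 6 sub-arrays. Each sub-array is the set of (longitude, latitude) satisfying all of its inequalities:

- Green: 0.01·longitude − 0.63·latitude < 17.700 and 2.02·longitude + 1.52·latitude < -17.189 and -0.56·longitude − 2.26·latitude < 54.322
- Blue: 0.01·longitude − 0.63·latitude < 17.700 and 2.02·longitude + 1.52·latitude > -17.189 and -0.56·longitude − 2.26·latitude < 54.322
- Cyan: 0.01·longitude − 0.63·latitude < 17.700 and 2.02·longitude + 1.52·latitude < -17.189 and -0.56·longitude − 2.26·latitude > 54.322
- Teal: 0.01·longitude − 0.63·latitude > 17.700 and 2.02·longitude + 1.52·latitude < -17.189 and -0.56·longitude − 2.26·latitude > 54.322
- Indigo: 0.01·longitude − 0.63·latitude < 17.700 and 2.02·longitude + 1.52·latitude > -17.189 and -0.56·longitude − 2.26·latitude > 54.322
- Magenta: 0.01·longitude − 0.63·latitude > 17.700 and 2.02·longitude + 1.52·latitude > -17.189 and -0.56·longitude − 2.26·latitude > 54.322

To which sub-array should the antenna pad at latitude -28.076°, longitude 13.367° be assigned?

0.01·13.367 − 0.63·-28.076 = 17.822, which is > 17.700
2.02·13.367 + 1.52·-28.076 = -15.674, which is > -17.189
-0.56·13.367 − 2.26·-28.076 = 55.966, which is > 54.322
This sign pattern matches Magenta.

Magenta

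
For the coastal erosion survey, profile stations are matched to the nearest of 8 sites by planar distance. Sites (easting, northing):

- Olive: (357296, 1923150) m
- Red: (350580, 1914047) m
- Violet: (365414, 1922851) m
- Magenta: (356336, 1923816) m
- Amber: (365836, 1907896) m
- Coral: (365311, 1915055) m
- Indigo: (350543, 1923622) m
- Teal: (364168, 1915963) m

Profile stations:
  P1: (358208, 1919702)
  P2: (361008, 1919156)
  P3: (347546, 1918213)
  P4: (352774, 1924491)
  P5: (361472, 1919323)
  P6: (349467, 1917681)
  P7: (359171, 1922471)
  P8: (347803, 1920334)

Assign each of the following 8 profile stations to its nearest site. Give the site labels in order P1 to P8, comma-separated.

Olive, Teal, Red, Indigo, Teal, Red, Olive, Indigo

P1 → Olive (d²=12720448.00)
P2 → Teal (d²=20180849.00)
P3 → Red (d²=26560712.00)
P4 → Indigo (d²=5732522.00)
P5 → Teal (d²=18558016.00)
P6 → Red (d²=14444725.00)
P7 → Olive (d²=3976666.00)
P8 → Indigo (d²=18318544.00)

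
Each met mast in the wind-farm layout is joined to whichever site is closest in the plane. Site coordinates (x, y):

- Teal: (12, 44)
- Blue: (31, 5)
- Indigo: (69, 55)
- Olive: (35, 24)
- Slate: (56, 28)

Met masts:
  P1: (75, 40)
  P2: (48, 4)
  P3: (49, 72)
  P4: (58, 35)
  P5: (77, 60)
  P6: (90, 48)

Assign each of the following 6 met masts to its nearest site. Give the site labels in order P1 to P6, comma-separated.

P1 → Indigo (d²=261.00)
P2 → Blue (d²=290.00)
P3 → Indigo (d²=689.00)
P4 → Slate (d²=53.00)
P5 → Indigo (d²=89.00)
P6 → Indigo (d²=490.00)

Indigo, Blue, Indigo, Slate, Indigo, Indigo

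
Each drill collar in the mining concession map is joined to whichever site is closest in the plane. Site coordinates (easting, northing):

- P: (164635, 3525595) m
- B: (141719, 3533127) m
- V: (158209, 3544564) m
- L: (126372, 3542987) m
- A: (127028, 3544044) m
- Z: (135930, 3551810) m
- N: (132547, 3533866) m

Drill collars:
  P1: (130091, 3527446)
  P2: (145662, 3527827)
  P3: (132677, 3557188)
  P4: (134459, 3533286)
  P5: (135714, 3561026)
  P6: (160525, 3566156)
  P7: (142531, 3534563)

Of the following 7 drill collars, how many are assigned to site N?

P1 → N
P2 → B
P3 → Z
P4 → N
P5 → Z
P6 → V
P7 → B
2 of the 7 go to N.

2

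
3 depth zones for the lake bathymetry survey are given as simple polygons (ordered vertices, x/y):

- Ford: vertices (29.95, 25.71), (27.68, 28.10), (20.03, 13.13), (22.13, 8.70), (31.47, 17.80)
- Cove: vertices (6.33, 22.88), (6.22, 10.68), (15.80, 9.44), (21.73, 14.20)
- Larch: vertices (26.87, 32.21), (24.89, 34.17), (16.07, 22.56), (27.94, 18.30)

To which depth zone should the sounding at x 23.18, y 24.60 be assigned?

Larch

Cast a ray rightward from (23.18, 24.60). For each polygon, the edges (by vertex number in listed order) whose endpoints lie on opposite sides of y = 24.60, where each meets that height, and whether that is right or left of the point:
Ford: 2–3 at x≈25.891 (right), 5–1 at x≈30.163 (right) → 2 crossings.
Cove: no edge straddles that height → 0 crossings.
Larch: 2–3 at x≈17.620 (left), 4–1 at x≈27.455 (right) → 1 crossing.
Only Larch has an odd count, so the point is inside Larch.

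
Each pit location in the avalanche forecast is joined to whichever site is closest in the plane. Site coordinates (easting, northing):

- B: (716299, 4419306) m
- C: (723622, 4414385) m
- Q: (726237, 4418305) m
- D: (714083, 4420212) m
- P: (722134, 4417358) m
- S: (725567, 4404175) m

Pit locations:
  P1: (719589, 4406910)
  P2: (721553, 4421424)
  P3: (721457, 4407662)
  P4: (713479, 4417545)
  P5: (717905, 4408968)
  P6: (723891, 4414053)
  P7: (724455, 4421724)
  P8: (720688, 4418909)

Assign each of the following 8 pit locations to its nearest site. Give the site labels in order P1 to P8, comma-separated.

P1 → S (d²=43216709.00)
P2 → P (d²=16869917.00)
P3 → S (d²=29051269.00)
P4 → D (d²=7477705.00)
P5 → C (d²=62027978.00)
P6 → C (d²=182585.00)
P7 → Q (d²=14865085.00)
P8 → P (d²=4496517.00)

S, P, S, D, C, C, Q, P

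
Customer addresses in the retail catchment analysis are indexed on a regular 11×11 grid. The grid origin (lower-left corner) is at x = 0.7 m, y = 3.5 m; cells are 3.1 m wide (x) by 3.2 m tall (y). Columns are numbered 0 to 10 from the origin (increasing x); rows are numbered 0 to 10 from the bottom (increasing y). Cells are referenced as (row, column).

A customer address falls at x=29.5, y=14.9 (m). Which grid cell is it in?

(3, 9)

Column index: ⌊(29.5 − 0.7) / 3.1⌋ = ⌊9.290⌋ = 9
Row offset from origin: ⌊(14.9 − 3.5) / 3.2⌋ = ⌊3.562⌋ = 3 → row 3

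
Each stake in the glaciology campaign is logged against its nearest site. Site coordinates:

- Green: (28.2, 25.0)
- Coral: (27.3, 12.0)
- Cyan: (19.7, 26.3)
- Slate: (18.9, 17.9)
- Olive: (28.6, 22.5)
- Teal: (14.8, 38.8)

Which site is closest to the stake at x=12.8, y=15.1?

Slate

Squared distances to each site:
Green: 335.170; Coral: 219.860; Cyan: 173.050; Slate: 45.050; Olive: 304.400; Teal: 565.690.
Minimum at Slate.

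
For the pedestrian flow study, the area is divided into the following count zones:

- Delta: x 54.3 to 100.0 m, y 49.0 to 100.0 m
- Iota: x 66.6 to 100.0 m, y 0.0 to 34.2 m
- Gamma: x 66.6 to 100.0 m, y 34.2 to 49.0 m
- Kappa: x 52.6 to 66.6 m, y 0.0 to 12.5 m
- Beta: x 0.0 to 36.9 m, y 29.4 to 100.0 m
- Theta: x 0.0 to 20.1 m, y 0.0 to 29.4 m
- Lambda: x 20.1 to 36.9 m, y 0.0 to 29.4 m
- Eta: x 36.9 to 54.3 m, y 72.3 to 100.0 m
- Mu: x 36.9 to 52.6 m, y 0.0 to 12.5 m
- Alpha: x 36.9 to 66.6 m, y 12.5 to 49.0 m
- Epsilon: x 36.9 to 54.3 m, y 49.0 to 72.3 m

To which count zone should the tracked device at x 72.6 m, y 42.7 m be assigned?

The point has x = 72.6 and y = 42.7.
Only Gamma satisfies 66.6 ≤ x ≤ 100.0 and 34.2 ≤ y ≤ 49.0.

Gamma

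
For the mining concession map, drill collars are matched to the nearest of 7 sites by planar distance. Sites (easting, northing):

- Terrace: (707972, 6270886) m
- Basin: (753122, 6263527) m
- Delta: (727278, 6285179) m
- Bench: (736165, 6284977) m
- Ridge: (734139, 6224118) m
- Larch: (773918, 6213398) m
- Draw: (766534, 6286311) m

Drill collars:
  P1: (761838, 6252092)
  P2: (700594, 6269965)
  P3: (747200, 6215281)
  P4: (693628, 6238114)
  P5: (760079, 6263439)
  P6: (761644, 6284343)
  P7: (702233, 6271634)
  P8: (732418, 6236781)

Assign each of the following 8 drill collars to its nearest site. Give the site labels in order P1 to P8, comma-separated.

Basin, Terrace, Ridge, Terrace, Basin, Draw, Terrace, Ridge

P1 → Basin (d²=206727881.00)
P2 → Terrace (d²=55283125.00)
P3 → Ridge (d²=248682290.00)
P4 → Terrace (d²=1279754320.00)
P5 → Basin (d²=48407593.00)
P6 → Draw (d²=27785124.00)
P7 → Terrace (d²=33495625.00)
P8 → Ridge (d²=163313410.00)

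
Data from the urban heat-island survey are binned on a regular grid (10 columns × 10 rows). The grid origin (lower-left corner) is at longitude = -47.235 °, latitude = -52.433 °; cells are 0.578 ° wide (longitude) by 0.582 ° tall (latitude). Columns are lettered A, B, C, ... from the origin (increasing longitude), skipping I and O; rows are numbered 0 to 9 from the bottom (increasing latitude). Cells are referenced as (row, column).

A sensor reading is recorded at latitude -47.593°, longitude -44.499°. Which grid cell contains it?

Column index: ⌊(-44.499 − -47.235) / 0.578⌋ = ⌊4.734⌋ = 4 → column E
Row offset from origin: ⌊(-47.593 − -52.433) / 0.582⌋ = ⌊8.316⌋ = 8 → row 8

(8, E)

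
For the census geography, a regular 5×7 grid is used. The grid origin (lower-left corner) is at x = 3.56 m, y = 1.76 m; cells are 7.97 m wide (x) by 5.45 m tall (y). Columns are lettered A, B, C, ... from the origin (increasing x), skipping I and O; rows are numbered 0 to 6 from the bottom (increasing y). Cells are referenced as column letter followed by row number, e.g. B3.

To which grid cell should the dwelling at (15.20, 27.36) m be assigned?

Column index: ⌊(15.20 − 3.56) / 7.97⌋ = ⌊1.460⌋ = 1 → column B
Row offset from origin: ⌊(27.36 − 1.76) / 5.45⌋ = ⌊4.697⌋ = 4 → row 4

B4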